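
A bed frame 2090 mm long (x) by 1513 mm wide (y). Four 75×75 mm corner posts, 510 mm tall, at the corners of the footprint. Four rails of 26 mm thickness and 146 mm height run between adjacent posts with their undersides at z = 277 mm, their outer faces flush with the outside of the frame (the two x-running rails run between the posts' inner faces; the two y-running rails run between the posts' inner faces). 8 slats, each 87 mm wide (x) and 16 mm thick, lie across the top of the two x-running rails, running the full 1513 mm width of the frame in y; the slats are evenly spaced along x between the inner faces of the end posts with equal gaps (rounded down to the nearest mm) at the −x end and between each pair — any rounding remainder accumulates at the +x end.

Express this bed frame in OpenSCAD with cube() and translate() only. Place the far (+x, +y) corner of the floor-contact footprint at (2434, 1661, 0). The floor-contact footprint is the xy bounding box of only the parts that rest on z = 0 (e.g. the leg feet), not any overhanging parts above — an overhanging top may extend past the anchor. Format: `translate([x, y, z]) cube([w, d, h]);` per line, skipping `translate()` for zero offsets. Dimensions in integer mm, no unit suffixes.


// slat z = rail_z + rail_h = 277 + 146 = 423
// slat gap = ⌊(1940 − 8·87) / 9⌋ = 138
translate([344, 148, 0]) cube([75, 75, 510]);
translate([344, 1586, 0]) cube([75, 75, 510]);
translate([2359, 148, 0]) cube([75, 75, 510]);
translate([2359, 1586, 0]) cube([75, 75, 510]);
translate([419, 148, 277]) cube([1940, 26, 146]);
translate([419, 1635, 277]) cube([1940, 26, 146]);
translate([344, 223, 277]) cube([26, 1363, 146]);
translate([2408, 223, 277]) cube([26, 1363, 146]);
translate([557, 148, 423]) cube([87, 1513, 16]);
translate([782, 148, 423]) cube([87, 1513, 16]);
translate([1007, 148, 423]) cube([87, 1513, 16]);
translate([1232, 148, 423]) cube([87, 1513, 16]);
translate([1457, 148, 423]) cube([87, 1513, 16]);
translate([1682, 148, 423]) cube([87, 1513, 16]);
translate([1907, 148, 423]) cube([87, 1513, 16]);
translate([2132, 148, 423]) cube([87, 1513, 16]);


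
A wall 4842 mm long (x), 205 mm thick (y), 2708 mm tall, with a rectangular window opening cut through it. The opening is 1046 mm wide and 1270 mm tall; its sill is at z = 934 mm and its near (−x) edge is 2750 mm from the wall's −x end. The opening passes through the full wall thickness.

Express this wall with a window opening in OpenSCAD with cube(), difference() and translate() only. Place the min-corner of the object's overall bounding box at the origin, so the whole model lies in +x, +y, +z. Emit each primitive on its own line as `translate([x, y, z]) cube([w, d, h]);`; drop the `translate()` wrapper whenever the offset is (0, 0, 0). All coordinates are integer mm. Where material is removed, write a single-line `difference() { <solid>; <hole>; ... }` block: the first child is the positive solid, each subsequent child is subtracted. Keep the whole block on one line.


difference() { cube([4842, 205, 2708]); translate([2750, 0, 934]) cube([1046, 205, 1270]); }


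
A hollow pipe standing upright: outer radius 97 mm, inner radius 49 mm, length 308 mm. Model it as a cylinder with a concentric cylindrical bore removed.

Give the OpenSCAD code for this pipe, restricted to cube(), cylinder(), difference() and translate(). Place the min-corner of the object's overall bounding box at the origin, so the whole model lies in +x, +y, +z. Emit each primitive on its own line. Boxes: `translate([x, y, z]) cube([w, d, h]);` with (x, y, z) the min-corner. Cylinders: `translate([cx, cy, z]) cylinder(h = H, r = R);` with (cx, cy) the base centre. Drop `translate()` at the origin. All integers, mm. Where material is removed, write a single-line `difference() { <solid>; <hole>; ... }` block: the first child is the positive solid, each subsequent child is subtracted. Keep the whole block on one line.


difference() { translate([97, 97, 0]) cylinder(h = 308, r = 97); translate([97, 97, 0]) cylinder(h = 308, r = 49); }


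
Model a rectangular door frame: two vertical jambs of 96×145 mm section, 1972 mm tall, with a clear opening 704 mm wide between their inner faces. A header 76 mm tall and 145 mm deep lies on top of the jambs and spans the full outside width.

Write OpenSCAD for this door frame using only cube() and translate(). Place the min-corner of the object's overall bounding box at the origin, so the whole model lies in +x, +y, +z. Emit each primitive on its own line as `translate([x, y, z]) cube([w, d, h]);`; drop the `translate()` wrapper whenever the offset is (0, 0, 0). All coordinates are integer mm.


cube([96, 145, 1972]);
translate([800, 0, 0]) cube([96, 145, 1972]);
translate([0, 0, 1972]) cube([896, 145, 76]);


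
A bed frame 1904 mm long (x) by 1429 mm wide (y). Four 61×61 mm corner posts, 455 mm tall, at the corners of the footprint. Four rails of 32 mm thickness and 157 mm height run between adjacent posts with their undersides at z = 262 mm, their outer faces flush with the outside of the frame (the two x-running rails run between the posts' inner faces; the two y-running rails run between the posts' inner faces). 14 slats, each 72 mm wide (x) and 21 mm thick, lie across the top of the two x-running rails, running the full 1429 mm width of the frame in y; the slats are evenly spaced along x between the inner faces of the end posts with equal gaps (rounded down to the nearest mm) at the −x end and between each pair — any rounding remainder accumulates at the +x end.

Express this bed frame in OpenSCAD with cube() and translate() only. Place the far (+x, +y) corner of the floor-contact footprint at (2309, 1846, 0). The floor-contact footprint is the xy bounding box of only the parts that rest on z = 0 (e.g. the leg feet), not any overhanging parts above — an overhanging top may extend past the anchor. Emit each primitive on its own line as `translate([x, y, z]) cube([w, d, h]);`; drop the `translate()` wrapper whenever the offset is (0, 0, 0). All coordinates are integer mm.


// slat z = rail_z + rail_h = 262 + 157 = 419
// slat gap = ⌊(1782 − 14·72) / 15⌋ = 51
translate([405, 417, 0]) cube([61, 61, 455]);
translate([405, 1785, 0]) cube([61, 61, 455]);
translate([2248, 417, 0]) cube([61, 61, 455]);
translate([2248, 1785, 0]) cube([61, 61, 455]);
translate([466, 417, 262]) cube([1782, 32, 157]);
translate([466, 1814, 262]) cube([1782, 32, 157]);
translate([405, 478, 262]) cube([32, 1307, 157]);
translate([2277, 478, 262]) cube([32, 1307, 157]);
translate([517, 417, 419]) cube([72, 1429, 21]);
translate([640, 417, 419]) cube([72, 1429, 21]);
translate([763, 417, 419]) cube([72, 1429, 21]);
translate([886, 417, 419]) cube([72, 1429, 21]);
translate([1009, 417, 419]) cube([72, 1429, 21]);
translate([1132, 417, 419]) cube([72, 1429, 21]);
translate([1255, 417, 419]) cube([72, 1429, 21]);
translate([1378, 417, 419]) cube([72, 1429, 21]);
translate([1501, 417, 419]) cube([72, 1429, 21]);
translate([1624, 417, 419]) cube([72, 1429, 21]);
translate([1747, 417, 419]) cube([72, 1429, 21]);
translate([1870, 417, 419]) cube([72, 1429, 21]);
translate([1993, 417, 419]) cube([72, 1429, 21]);
translate([2116, 417, 419]) cube([72, 1429, 21]);


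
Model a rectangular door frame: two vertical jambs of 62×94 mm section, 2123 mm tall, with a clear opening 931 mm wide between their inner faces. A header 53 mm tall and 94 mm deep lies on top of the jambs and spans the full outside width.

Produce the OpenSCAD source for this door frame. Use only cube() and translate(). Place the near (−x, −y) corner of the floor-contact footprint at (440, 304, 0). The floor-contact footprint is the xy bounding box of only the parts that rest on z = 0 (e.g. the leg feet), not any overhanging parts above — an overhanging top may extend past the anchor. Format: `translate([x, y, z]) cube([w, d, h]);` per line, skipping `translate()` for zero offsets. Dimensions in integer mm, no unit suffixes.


translate([440, 304, 0]) cube([62, 94, 2123]);
translate([1433, 304, 0]) cube([62, 94, 2123]);
translate([440, 304, 2123]) cube([1055, 94, 53]);


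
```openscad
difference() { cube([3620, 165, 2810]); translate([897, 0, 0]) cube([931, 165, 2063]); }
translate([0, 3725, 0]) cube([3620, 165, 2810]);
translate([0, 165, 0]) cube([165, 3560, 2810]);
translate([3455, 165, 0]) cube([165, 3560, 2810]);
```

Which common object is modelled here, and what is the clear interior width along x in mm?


A single room. The interior width is 3290 mm.

Four walls enclosing a rectangle with a door in the front wall — a room. Outside width 3620 minus two 165 mm walls gives 3290 mm.


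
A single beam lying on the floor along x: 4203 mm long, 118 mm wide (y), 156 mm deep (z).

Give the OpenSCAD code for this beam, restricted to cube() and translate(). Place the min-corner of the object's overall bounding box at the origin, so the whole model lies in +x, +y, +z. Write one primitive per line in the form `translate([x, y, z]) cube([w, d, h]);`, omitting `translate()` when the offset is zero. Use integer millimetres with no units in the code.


cube([4203, 118, 156]);


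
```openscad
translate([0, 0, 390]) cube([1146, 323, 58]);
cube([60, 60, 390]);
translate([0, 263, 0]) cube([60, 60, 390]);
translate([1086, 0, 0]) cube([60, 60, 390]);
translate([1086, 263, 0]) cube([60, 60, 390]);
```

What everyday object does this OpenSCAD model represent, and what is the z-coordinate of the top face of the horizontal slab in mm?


A bench. The seat-top height is 448 mm.

A long slab on four corner posts — a bench. The slab sits at z = 390 with thickness 58, so the top is 390 + 58 = 448 mm.


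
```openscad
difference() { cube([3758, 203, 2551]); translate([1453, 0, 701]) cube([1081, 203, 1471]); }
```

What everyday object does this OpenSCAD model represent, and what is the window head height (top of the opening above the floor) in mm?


A wall with a window opening. The window head height is 2172 mm.

A wall with a rectangular opening subtracted — a window. Sill at z = 701, opening 1471 mm tall, so the head is at 701 + 1471 = 2172 mm.


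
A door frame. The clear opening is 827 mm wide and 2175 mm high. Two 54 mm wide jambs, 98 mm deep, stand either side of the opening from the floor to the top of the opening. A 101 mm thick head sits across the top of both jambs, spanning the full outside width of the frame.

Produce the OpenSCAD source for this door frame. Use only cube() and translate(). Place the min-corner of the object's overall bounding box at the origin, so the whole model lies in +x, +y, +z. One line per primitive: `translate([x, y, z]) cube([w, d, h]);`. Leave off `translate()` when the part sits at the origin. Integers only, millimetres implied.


cube([54, 98, 2175]);
translate([881, 0, 0]) cube([54, 98, 2175]);
translate([0, 0, 2175]) cube([935, 98, 101]);


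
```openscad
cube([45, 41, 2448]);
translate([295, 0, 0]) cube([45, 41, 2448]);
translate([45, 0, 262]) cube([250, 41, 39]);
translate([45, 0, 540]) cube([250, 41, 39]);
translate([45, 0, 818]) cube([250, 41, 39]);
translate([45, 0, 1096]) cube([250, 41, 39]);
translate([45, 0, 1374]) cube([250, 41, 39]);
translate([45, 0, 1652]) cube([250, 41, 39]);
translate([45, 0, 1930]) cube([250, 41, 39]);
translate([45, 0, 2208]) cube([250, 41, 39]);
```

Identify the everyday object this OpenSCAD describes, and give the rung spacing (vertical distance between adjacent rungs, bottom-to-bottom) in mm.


A ladder. The rung spacing is 278 mm.

Two tall 45×41 posts with 8 short bars between them — a ladder. Adjacent rungs sit at z = 262 and z = 540, so the spacing is 540 − 262 = 278 mm.


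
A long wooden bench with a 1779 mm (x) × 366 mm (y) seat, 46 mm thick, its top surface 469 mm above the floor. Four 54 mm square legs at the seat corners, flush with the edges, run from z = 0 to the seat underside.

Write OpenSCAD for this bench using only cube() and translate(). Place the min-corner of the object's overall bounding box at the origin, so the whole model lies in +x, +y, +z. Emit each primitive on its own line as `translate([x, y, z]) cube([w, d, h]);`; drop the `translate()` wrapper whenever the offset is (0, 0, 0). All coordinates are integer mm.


translate([0, 0, 423]) cube([1779, 366, 46]);
cube([54, 54, 423]);
translate([0, 312, 0]) cube([54, 54, 423]);
translate([1725, 0, 0]) cube([54, 54, 423]);
translate([1725, 312, 0]) cube([54, 54, 423]);


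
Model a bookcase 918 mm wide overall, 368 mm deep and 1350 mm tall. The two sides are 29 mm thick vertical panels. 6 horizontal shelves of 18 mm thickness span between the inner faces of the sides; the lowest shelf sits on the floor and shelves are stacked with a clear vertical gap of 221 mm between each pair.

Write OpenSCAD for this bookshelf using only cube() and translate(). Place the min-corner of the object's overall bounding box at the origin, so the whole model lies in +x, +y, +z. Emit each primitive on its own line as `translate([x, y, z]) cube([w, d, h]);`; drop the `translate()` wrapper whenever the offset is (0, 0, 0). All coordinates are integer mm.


cube([29, 368, 1350]);
translate([889, 0, 0]) cube([29, 368, 1350]);
translate([29, 0, 0]) cube([860, 368, 18]);
translate([29, 0, 239]) cube([860, 368, 18]);
translate([29, 0, 478]) cube([860, 368, 18]);
translate([29, 0, 717]) cube([860, 368, 18]);
translate([29, 0, 956]) cube([860, 368, 18]);
translate([29, 0, 1195]) cube([860, 368, 18]);


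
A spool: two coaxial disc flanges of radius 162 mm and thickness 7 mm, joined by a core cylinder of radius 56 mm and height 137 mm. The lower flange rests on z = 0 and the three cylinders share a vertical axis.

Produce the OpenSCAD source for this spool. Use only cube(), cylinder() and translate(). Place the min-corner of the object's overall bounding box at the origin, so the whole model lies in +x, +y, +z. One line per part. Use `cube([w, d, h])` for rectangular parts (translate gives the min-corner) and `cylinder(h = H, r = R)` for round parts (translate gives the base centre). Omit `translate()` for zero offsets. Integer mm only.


translate([162, 162, 0]) cylinder(h = 7, r = 162);
translate([162, 162, 7]) cylinder(h = 137, r = 56);
translate([162, 162, 144]) cylinder(h = 7, r = 162);


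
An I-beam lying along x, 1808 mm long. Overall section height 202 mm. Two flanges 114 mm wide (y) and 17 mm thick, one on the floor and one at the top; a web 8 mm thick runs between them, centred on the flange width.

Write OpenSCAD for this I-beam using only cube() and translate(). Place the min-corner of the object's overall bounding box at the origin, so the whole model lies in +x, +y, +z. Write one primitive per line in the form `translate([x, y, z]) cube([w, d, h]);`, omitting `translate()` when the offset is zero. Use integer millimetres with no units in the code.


cube([1808, 114, 17]);
translate([0, 53, 17]) cube([1808, 8, 168]);
translate([0, 0, 185]) cube([1808, 114, 17]);


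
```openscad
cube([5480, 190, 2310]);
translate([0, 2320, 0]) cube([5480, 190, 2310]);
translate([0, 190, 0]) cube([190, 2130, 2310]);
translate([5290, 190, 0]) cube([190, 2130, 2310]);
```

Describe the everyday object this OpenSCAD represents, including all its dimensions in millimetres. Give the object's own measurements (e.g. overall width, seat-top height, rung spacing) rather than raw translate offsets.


The wall frame of a small rectangular building: four walls, each 2310 mm tall and 190 mm thick, enclosing a footprint 5480 mm (x) by 2510 mm (y) outside-to-outside, with no floor or roof. The front and back walls (the −y and +y sides) span the full width; the two side walls fit between them.


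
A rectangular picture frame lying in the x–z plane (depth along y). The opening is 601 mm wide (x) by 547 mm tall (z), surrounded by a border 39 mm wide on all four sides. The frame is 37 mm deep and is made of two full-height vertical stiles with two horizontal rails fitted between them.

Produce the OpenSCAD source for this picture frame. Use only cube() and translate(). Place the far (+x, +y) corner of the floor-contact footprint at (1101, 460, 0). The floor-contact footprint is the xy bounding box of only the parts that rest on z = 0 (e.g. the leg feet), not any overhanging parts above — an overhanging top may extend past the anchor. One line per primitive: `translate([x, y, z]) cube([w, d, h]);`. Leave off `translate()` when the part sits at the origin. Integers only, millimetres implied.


translate([422, 423, 0]) cube([39, 37, 625]);
translate([1062, 423, 0]) cube([39, 37, 625]);
translate([461, 423, 0]) cube([601, 37, 39]);
translate([461, 423, 586]) cube([601, 37, 39]);


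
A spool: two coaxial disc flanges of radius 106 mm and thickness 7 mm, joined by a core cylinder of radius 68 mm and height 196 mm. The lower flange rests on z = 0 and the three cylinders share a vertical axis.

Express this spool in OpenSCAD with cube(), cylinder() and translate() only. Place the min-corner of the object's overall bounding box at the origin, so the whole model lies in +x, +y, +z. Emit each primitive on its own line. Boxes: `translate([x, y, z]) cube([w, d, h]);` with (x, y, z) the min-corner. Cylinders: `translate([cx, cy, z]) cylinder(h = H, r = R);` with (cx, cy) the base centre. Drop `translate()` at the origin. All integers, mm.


translate([106, 106, 0]) cylinder(h = 7, r = 106);
translate([106, 106, 7]) cylinder(h = 196, r = 68);
translate([106, 106, 203]) cylinder(h = 7, r = 106);


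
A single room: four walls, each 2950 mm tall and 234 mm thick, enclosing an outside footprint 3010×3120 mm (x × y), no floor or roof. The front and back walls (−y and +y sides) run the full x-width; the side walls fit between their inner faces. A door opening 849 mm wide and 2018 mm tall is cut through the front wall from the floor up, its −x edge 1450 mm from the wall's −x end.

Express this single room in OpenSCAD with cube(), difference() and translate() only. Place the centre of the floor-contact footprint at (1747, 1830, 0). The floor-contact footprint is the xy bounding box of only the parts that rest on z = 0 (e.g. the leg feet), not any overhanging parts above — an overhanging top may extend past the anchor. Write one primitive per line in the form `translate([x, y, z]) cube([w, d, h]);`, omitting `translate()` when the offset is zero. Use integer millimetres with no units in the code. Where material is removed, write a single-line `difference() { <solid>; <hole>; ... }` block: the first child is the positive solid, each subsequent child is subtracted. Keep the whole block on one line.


difference() { translate([242, 270, 0]) cube([3010, 234, 2950]); translate([1692, 270, 0]) cube([849, 234, 2018]); }
translate([242, 3156, 0]) cube([3010, 234, 2950]);
translate([242, 504, 0]) cube([234, 2652, 2950]);
translate([3018, 504, 0]) cube([234, 2652, 2950]);


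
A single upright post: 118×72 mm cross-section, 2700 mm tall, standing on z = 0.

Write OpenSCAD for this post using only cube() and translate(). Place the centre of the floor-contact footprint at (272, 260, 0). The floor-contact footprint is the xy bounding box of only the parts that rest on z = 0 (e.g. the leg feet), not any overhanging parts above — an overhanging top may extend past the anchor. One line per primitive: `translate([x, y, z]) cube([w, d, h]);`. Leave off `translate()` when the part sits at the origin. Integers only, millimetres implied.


translate([213, 224, 0]) cube([118, 72, 2700]);


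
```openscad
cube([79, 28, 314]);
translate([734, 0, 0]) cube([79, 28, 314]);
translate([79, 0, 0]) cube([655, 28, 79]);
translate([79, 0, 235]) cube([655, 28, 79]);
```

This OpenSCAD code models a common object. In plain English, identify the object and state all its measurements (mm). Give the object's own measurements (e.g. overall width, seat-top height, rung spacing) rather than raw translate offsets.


A rectangular picture frame lying in the x–z plane (depth along y). The opening is 655 mm wide (x) by 156 mm tall (z), surrounded by a border 79 mm wide on all four sides. The frame is 28 mm deep and is made of two full-height vertical stiles with two horizontal rails fitted between them.


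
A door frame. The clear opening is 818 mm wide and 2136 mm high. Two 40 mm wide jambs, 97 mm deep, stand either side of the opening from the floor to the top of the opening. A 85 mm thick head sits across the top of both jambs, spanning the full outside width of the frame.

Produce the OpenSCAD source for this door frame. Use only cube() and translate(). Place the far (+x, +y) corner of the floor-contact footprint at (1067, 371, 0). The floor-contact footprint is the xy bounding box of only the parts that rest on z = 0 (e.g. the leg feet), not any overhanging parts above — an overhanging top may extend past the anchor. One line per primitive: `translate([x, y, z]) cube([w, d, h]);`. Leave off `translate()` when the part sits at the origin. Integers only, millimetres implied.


translate([169, 274, 0]) cube([40, 97, 2136]);
translate([1027, 274, 0]) cube([40, 97, 2136]);
translate([169, 274, 2136]) cube([898, 97, 85]);


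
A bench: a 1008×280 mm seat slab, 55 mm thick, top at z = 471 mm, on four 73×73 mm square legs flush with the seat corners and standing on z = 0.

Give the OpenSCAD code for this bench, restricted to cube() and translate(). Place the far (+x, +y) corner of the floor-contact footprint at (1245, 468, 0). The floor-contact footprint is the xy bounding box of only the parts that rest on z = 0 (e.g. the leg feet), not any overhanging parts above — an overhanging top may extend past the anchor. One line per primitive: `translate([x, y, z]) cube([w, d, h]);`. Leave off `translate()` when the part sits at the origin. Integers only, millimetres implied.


translate([237, 188, 416]) cube([1008, 280, 55]);
translate([237, 188, 0]) cube([73, 73, 416]);
translate([237, 395, 0]) cube([73, 73, 416]);
translate([1172, 188, 0]) cube([73, 73, 416]);
translate([1172, 395, 0]) cube([73, 73, 416]);


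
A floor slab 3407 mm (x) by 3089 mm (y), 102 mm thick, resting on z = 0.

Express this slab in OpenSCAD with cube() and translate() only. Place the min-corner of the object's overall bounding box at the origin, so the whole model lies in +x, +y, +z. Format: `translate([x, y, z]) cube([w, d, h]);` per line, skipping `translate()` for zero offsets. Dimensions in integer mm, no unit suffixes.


cube([3407, 3089, 102]);


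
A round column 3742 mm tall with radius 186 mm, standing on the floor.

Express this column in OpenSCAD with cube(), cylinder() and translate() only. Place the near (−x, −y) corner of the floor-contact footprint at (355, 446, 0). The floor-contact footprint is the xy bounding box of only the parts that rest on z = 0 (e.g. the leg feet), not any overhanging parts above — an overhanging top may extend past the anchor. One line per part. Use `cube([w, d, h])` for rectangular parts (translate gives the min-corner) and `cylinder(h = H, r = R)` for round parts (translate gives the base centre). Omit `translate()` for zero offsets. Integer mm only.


translate([541, 632, 0]) cylinder(h = 3742, r = 186);


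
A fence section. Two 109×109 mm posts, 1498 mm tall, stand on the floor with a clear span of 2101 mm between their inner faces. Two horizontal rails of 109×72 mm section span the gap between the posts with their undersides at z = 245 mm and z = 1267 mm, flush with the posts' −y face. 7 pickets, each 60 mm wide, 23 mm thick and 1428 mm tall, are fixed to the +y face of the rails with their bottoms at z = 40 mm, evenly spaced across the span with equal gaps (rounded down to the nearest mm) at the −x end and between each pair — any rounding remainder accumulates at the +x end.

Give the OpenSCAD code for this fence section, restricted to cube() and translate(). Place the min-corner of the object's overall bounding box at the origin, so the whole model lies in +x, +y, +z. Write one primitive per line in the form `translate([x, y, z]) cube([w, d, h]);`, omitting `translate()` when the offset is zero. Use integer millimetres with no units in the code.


cube([109, 109, 1498]);
translate([2210, 0, 0]) cube([109, 109, 1498]);
translate([109, 0, 245]) cube([2101, 109, 72]);
translate([109, 0, 1267]) cube([2101, 109, 72]);
translate([319, 109, 40]) cube([60, 23, 1428]);
translate([589, 109, 40]) cube([60, 23, 1428]);
translate([859, 109, 40]) cube([60, 23, 1428]);
translate([1129, 109, 40]) cube([60, 23, 1428]);
translate([1399, 109, 40]) cube([60, 23, 1428]);
translate([1669, 109, 40]) cube([60, 23, 1428]);
translate([1939, 109, 40]) cube([60, 23, 1428]);


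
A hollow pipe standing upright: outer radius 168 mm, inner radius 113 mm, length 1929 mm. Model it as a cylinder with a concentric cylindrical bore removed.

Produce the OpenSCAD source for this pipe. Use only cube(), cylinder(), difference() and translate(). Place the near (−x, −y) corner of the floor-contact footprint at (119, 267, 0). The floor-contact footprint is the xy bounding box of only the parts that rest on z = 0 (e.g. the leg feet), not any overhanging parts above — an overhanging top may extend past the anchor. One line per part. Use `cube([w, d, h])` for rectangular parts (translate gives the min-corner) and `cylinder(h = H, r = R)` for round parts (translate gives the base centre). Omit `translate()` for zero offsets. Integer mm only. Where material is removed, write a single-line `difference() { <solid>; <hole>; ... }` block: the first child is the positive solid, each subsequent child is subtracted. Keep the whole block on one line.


difference() { translate([287, 435, 0]) cylinder(h = 1929, r = 168); translate([287, 435, 0]) cylinder(h = 1929, r = 113); }


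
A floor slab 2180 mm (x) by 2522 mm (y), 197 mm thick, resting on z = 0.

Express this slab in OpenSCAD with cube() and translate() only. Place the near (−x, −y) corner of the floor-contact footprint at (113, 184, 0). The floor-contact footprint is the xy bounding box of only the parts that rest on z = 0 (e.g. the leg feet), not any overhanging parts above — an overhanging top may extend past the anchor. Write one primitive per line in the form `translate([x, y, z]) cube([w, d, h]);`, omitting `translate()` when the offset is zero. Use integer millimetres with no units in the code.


translate([113, 184, 0]) cube([2180, 2522, 197]);


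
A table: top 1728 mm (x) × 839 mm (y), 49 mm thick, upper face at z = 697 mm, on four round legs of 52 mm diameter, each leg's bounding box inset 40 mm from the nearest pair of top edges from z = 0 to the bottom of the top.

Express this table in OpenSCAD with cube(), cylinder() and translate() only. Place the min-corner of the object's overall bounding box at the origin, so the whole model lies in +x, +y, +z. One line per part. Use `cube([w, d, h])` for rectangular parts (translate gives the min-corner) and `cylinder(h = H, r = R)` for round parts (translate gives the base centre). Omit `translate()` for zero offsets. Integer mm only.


translate([0, 0, 648]) cube([1728, 839, 49]);
translate([66, 66, 0]) cylinder(h = 648, r = 26);
translate([1662, 66, 0]) cylinder(h = 648, r = 26);
translate([66, 773, 0]) cylinder(h = 648, r = 26);
translate([1662, 773, 0]) cylinder(h = 648, r = 26);


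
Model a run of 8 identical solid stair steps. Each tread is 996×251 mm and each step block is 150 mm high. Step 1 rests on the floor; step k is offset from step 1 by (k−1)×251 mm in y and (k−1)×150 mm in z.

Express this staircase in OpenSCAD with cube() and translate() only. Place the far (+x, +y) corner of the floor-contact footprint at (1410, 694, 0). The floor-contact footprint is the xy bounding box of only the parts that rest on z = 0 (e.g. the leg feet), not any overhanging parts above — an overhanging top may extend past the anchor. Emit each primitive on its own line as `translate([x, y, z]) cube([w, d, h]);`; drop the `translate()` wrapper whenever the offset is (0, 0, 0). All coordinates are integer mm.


translate([414, 443, 0]) cube([996, 251, 150]);
translate([414, 694, 150]) cube([996, 251, 150]);
translate([414, 945, 300]) cube([996, 251, 150]);
translate([414, 1196, 450]) cube([996, 251, 150]);
translate([414, 1447, 600]) cube([996, 251, 150]);
translate([414, 1698, 750]) cube([996, 251, 150]);
translate([414, 1949, 900]) cube([996, 251, 150]);
translate([414, 2200, 1050]) cube([996, 251, 150]);


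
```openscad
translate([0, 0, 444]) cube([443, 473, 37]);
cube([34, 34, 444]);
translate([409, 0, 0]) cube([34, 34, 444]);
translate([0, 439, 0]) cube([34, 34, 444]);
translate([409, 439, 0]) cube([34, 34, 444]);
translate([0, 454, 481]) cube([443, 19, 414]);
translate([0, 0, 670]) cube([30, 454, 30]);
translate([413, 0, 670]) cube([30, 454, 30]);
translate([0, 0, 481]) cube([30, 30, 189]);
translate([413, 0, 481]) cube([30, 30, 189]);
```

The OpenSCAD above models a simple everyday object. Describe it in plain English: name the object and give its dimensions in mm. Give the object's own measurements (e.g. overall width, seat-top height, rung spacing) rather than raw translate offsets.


A chair. The seat is a 443×473×37 mm slab with its top at z = 481 mm, on four 34×34 mm corner legs (flush with the seat edges, standing on z = 0). A flat backrest 19 mm thick, 414 mm tall, spans the full seat width and rises from the seat top along its +y edge, rear face flush with the rear of the seat. Two armrests of 30×30 mm section run along each side from the seat's front edge to the front of the backrest, top faces 219 mm above the seat top and outer faces flush with the seat's x-edges; a 30×30 mm post under the front of each armrest stands on the seat at the front corner.


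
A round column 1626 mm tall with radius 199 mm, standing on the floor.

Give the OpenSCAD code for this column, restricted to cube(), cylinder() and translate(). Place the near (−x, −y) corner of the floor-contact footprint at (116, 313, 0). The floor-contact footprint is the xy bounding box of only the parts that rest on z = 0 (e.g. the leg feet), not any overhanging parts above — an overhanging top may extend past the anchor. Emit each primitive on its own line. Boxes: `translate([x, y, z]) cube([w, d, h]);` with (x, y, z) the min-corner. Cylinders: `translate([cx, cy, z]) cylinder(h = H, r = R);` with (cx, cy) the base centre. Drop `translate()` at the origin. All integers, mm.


translate([315, 512, 0]) cylinder(h = 1626, r = 199);


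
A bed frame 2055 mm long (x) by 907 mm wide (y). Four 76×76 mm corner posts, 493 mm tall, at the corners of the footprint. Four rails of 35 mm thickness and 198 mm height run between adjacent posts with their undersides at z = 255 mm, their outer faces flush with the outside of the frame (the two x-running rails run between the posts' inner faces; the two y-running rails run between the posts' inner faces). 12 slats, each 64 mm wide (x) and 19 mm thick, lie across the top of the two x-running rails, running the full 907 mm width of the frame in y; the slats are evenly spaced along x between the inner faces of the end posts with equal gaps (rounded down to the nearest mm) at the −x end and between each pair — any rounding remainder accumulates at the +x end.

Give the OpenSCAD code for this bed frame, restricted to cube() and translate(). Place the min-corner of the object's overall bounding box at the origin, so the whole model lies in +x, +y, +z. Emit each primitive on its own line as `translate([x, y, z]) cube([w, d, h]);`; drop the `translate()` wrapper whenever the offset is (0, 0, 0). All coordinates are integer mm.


cube([76, 76, 493]);
translate([0, 831, 0]) cube([76, 76, 493]);
translate([1979, 0, 0]) cube([76, 76, 493]);
translate([1979, 831, 0]) cube([76, 76, 493]);
translate([76, 0, 255]) cube([1903, 35, 198]);
translate([76, 872, 255]) cube([1903, 35, 198]);
translate([0, 76, 255]) cube([35, 755, 198]);
translate([2020, 76, 255]) cube([35, 755, 198]);
translate([163, 0, 453]) cube([64, 907, 19]);
translate([314, 0, 453]) cube([64, 907, 19]);
translate([465, 0, 453]) cube([64, 907, 19]);
translate([616, 0, 453]) cube([64, 907, 19]);
translate([767, 0, 453]) cube([64, 907, 19]);
translate([918, 0, 453]) cube([64, 907, 19]);
translate([1069, 0, 453]) cube([64, 907, 19]);
translate([1220, 0, 453]) cube([64, 907, 19]);
translate([1371, 0, 453]) cube([64, 907, 19]);
translate([1522, 0, 453]) cube([64, 907, 19]);
translate([1673, 0, 453]) cube([64, 907, 19]);
translate([1824, 0, 453]) cube([64, 907, 19]);


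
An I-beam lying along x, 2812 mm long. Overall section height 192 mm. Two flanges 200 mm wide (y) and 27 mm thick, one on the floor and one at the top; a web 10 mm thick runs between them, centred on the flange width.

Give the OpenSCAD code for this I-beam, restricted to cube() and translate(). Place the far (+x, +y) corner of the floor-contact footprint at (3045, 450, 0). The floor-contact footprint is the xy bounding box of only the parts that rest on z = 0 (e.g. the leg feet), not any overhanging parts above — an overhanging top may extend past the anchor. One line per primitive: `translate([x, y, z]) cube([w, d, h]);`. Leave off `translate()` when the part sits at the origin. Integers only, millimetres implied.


translate([233, 250, 0]) cube([2812, 200, 27]);
translate([233, 345, 27]) cube([2812, 10, 138]);
translate([233, 250, 165]) cube([2812, 200, 27]);


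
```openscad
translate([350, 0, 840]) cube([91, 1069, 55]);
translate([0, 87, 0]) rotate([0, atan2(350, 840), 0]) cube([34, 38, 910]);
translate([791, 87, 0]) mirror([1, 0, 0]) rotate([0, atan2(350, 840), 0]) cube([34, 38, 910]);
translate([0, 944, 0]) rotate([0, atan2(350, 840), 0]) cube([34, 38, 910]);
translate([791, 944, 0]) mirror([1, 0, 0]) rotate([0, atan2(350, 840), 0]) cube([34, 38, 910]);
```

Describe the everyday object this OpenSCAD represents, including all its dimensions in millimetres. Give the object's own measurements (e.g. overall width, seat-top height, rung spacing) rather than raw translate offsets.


A sawhorse. A 91×1069×55 mm beam (x, y, z) sits on two A-frame leg pairs. Each pair is two raked legs of 34×38 mm section (38 mm along y) splaying symmetrically in x. Each leg rises 840 mm vertically over 350 mm of horizontal reach and is 910 mm long along its own axis. Every leg's outer bottom edge rests on the floor and its outer top edge meets a bottom edge of the beam — the left legs (tilting toward +x) meet the beam's −x bottom edge, the right legs (their mirror images, tilting toward −x) meet its +x bottom edge — so the leg tops tuck under the beam, the beam's underside is 840 mm above the floor, and the feet are 791 mm apart outside-to-outside with the beam centred between them. The two leg pairs are set in 87 mm from either end of the beam.


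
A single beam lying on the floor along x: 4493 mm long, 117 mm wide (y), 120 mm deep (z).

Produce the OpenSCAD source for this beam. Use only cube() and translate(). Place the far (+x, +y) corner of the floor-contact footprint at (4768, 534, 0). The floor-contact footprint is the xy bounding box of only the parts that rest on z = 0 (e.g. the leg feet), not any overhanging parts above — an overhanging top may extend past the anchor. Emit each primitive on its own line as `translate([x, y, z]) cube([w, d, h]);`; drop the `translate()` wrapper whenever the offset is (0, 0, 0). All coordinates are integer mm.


translate([275, 417, 0]) cube([4493, 117, 120]);


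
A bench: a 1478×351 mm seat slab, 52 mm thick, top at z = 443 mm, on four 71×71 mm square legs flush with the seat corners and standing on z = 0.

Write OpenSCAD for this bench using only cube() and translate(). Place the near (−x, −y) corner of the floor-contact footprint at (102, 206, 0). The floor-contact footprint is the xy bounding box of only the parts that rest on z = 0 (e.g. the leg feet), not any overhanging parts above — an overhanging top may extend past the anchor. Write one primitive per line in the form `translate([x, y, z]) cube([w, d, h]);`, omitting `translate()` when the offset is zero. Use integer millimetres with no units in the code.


translate([102, 206, 391]) cube([1478, 351, 52]);
translate([102, 206, 0]) cube([71, 71, 391]);
translate([102, 486, 0]) cube([71, 71, 391]);
translate([1509, 206, 0]) cube([71, 71, 391]);
translate([1509, 486, 0]) cube([71, 71, 391]);


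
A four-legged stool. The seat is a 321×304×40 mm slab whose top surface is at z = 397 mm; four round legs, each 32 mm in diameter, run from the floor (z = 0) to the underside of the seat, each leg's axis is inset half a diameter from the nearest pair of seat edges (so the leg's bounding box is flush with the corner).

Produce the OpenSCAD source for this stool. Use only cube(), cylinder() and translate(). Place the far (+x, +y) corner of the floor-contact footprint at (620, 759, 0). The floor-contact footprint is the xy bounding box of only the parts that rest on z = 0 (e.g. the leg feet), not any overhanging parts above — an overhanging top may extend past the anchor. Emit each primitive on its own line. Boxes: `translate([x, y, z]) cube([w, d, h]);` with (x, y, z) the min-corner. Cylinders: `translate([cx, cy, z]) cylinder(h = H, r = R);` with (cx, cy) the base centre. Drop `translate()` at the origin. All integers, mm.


translate([299, 455, 357]) cube([321, 304, 40]);
translate([315, 471, 0]) cylinder(h = 357, r = 16);
translate([604, 471, 0]) cylinder(h = 357, r = 16);
translate([315, 743, 0]) cylinder(h = 357, r = 16);
translate([604, 743, 0]) cylinder(h = 357, r = 16);


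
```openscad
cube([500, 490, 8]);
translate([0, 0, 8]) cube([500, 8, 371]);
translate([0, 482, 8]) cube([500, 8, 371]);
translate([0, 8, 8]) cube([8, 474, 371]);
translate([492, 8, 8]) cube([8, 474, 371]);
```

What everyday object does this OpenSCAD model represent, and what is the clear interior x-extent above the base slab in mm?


An open box. The internal width is 484 mm.

A 500×490 base slab with four walls standing on it — an open box. The base is 500 mm wide and the walls are 8 mm thick, so the internal width is 500 − 2 × 8 = 484 mm.


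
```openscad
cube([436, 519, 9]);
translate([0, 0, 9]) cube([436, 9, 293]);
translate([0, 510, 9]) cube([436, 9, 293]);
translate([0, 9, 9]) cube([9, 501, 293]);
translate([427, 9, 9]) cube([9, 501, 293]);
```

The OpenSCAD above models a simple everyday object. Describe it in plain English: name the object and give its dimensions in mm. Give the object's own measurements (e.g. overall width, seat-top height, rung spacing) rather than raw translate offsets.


An open-topped rectangular box: outside dimensions 436×519×302 mm, with a uniform wall and base thickness of 9 mm. The base is a full 436×519 slab on the floor; four walls sit on top of the base. The front and back walls (the −y and +y sides) span the full width; the two side walls fit between them.


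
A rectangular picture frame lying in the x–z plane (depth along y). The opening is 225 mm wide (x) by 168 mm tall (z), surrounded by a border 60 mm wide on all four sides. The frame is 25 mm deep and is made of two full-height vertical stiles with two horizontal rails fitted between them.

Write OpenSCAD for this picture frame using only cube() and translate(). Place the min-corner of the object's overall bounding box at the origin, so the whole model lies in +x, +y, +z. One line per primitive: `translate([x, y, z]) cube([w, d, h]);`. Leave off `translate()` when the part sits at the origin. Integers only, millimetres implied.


cube([60, 25, 288]);
translate([285, 0, 0]) cube([60, 25, 288]);
translate([60, 0, 0]) cube([225, 25, 60]);
translate([60, 0, 228]) cube([225, 25, 60]);


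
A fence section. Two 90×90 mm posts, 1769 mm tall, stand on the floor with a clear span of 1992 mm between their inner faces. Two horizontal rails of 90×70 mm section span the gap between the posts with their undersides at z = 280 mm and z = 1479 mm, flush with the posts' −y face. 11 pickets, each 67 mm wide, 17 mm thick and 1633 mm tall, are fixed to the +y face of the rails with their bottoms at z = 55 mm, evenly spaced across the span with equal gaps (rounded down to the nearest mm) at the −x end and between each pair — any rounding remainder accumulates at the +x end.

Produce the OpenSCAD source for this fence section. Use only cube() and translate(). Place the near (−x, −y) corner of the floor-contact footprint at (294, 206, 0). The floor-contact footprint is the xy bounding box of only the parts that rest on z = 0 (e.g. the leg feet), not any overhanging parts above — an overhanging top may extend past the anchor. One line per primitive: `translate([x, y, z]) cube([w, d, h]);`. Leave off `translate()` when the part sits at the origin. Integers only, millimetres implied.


translate([294, 206, 0]) cube([90, 90, 1769]);
translate([2376, 206, 0]) cube([90, 90, 1769]);
translate([384, 206, 280]) cube([1992, 90, 70]);
translate([384, 206, 1479]) cube([1992, 90, 70]);
translate([488, 296, 55]) cube([67, 17, 1633]);
translate([659, 296, 55]) cube([67, 17, 1633]);
translate([830, 296, 55]) cube([67, 17, 1633]);
translate([1001, 296, 55]) cube([67, 17, 1633]);
translate([1172, 296, 55]) cube([67, 17, 1633]);
translate([1343, 296, 55]) cube([67, 17, 1633]);
translate([1514, 296, 55]) cube([67, 17, 1633]);
translate([1685, 296, 55]) cube([67, 17, 1633]);
translate([1856, 296, 55]) cube([67, 17, 1633]);
translate([2027, 296, 55]) cube([67, 17, 1633]);
translate([2198, 296, 55]) cube([67, 17, 1633]);
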